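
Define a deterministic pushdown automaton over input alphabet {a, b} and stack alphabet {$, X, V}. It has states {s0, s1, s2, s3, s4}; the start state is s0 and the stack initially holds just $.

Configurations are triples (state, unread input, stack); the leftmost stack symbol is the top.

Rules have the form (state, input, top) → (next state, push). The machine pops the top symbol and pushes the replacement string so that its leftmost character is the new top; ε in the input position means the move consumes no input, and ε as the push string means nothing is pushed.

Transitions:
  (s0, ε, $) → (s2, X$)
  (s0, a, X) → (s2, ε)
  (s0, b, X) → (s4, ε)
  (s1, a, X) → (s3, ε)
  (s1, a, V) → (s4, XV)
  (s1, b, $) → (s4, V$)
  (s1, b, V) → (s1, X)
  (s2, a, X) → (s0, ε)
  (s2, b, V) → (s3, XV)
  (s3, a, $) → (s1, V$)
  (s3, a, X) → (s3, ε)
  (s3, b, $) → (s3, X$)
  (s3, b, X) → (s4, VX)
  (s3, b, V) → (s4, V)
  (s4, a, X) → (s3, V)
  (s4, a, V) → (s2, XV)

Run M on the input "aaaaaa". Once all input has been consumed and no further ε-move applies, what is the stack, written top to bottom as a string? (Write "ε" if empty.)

(s0, aaaaaa, $) ⊢ (s2, aaaaaa, X$) ⊢ (s0, aaaaa, $) ⊢ (s2, aaaaa, X$) ⊢ (s0, aaaa, $) ⊢ (s2, aaaa, X$) ⊢ (s0, aaa, $) ⊢ (s2, aaa, X$) ⊢ (s0, aa, $) ⊢ (s2, aa, X$) ⊢ (s0, a, $) ⊢ (s2, a, X$) ⊢ (s0, ε, $) ⊢ (s2, ε, X$)
All input consumed in state s2 with stack X$.

X$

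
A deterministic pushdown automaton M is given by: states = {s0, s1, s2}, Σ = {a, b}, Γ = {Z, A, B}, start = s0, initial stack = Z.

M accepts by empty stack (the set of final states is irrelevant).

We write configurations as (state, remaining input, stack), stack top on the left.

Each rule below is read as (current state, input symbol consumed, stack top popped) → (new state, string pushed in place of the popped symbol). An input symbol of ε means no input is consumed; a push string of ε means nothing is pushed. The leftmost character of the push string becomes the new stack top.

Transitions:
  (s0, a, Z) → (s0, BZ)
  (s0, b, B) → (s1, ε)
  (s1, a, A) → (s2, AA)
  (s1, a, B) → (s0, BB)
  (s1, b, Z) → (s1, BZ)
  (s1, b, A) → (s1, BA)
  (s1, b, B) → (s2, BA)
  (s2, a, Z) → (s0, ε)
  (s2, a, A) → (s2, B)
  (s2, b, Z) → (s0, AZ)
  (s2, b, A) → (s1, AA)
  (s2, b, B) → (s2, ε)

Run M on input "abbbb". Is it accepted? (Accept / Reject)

Reject

(s0, abbbb, Z)
  read a, top Z: go to s0, push BZ → (s0, bbbb, BZ)
  read b, top B: go to s1, push ε → (s1, bbb, Z)
  read b, top Z: go to s1, push BZ → (s1, bb, BZ)
  read b, top B: go to s2, push BA → (s2, b, BAZ)
  read b, top B: go to s2, push ε → (s2, ε, AZ)
All input consumed; stack is AZ, not empty, and no further ε-move applies.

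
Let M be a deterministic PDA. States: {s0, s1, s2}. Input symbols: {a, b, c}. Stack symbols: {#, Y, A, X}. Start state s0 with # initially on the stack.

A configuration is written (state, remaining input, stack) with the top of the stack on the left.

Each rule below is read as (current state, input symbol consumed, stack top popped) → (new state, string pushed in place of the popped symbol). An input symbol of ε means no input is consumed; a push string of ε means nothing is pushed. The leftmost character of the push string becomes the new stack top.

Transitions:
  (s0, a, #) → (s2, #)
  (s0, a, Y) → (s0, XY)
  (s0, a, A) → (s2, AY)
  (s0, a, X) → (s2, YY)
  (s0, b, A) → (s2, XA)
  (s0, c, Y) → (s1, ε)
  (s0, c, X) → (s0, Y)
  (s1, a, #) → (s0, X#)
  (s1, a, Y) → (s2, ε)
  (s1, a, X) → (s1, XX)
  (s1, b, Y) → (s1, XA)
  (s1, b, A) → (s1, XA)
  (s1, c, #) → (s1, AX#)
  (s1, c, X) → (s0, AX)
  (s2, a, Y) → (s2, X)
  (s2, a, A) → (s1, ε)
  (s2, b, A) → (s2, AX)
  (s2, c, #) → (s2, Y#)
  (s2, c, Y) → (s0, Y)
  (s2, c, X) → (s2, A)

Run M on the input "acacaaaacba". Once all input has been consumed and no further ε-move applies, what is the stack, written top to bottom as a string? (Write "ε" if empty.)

XY#

(s0, acacaaaacba, #) ⊢ (s2, cacaaaacba, #) ⊢ (s2, acaaaacba, Y#) ⊢ (s2, caaaacba, X#) ⊢ (s2, aaaacba, A#) ⊢ (s1, aaacba, #) ⊢ (s0, aacba, X#) ⊢ (s2, acba, YY#) ⊢ (s2, cba, XY#) ⊢ (s2, ba, AY#) ⊢ (s2, a, AXY#) ⊢ (s1, ε, XY#)
All input consumed in state s1 with stack XY#.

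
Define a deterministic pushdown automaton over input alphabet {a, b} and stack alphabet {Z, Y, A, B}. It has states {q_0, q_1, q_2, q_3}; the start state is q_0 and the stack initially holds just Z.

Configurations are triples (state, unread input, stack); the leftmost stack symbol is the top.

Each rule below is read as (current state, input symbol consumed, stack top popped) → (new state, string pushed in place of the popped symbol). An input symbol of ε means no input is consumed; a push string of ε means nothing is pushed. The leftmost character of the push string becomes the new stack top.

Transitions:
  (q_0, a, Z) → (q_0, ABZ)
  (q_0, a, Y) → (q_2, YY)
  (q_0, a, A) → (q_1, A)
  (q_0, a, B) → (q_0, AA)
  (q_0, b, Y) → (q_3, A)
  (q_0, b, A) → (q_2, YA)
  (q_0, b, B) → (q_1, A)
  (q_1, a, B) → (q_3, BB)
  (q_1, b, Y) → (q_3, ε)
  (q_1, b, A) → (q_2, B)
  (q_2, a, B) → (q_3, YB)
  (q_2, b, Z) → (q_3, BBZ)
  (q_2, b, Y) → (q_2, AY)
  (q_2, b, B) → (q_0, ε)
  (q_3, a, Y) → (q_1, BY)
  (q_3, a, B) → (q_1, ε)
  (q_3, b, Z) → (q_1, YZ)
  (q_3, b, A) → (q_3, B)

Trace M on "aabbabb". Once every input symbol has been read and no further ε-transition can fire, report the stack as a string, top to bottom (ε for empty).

(q_0, aabbabb, Z)
  read a, top Z: go to q_0, push ABZ → (q_0, abbabb, ABZ)
  read a, top A: go to q_1, push A → (q_1, bbabb, ABZ)
  read b, top A: go to q_2, push B → (q_2, babb, BBZ)
  read b, top B: go to q_0, push ε → (q_0, abb, BZ)
  read a, top B: go to q_0, push AA → (q_0, bb, AAZ)
  read b, top A: go to q_2, push YA → (q_2, b, YAAZ)
  read b, top Y: go to q_2, push AY → (q_2, ε, AYAAZ)
All input consumed in state q_2 with stack AYAAZ.

AYAAZ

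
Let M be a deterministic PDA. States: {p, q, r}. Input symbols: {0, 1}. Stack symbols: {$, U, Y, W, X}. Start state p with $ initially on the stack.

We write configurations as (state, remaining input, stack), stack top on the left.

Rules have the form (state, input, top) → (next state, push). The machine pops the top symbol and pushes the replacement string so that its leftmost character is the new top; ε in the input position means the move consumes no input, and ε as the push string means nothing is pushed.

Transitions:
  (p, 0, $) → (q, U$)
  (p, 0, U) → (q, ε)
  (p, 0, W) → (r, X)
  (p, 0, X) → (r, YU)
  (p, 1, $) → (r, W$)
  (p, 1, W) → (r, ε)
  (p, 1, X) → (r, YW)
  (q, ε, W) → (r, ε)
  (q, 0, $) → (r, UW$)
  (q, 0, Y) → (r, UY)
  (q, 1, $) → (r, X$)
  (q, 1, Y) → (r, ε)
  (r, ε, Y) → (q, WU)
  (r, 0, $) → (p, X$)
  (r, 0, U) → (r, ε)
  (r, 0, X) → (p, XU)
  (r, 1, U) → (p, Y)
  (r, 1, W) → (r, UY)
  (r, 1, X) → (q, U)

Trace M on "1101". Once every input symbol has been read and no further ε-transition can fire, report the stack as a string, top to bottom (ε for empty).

Y$

(p, 1101, $)
  read 1, top $: go to r, push W$ → (r, 101, W$)
  read 1, top W: go to r, push UY → (r, 01, UY$)
  read 0, top U: go to r, push ε → (r, 1, Y$)
  ε-move, top Y: go to q, push WU → (q, 1, WU$)
  ε-move, top W: go to r, push ε → (r, 1, U$)
  read 1, top U: go to p, push Y → (p, ε, Y$)
All input consumed in state p with stack Y$.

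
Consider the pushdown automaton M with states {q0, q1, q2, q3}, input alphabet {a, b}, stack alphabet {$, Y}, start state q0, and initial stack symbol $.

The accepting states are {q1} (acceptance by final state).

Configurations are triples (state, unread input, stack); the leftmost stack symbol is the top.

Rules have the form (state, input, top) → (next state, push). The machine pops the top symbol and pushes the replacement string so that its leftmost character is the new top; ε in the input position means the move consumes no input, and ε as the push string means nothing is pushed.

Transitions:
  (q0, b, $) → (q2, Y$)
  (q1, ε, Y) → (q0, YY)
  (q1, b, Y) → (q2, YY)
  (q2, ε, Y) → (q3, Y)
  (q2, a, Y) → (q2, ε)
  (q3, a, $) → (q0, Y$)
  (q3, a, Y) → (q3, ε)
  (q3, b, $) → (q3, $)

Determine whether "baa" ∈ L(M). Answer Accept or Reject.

Reject

No computation consumes all input and reaches a final state.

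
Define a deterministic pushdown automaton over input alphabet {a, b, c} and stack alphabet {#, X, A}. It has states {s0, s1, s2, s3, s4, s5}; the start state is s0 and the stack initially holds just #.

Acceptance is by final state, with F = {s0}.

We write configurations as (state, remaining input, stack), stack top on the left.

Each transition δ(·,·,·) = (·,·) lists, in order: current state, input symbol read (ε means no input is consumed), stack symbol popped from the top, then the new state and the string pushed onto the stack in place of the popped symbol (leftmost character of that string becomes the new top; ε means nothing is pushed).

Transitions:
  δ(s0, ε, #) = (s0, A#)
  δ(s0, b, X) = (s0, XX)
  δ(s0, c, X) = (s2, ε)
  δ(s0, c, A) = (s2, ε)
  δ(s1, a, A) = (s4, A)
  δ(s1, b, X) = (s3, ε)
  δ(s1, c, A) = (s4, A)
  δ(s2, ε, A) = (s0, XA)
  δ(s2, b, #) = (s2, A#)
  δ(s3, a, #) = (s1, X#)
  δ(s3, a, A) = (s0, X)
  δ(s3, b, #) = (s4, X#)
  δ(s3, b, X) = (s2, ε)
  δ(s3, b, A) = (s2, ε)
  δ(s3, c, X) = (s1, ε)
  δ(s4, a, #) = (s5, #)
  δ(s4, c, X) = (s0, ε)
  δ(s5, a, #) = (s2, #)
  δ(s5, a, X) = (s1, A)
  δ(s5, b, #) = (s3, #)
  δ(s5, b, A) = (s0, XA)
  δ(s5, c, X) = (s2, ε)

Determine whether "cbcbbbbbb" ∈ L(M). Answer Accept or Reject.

(s0, cbcbbbbbb, #)
  ε-move, top #: go to s0, push A# → (s0, cbcbbbbbb, A#)
  read c, top A: go to s2, push ε → (s2, bcbbbbbb, #)
  read b, top #: go to s2, push A# → (s2, cbbbbbb, A#)
  ε-move, top A: go to s0, push XA → (s0, cbbbbbb, XA#)
  read c, top X: go to s2, push ε → (s2, bbbbbb, A#)
  ε-move, top A: go to s0, push XA → (s0, bbbbbb, XA#)
  read b, top X: go to s0, push XX → (s0, bbbbb, XXA#)
  read b, top X: go to s0, push XX → (s0, bbbb, XXXA#)
  read b, top X: go to s0, push XX → (s0, bbb, XXXXA#)
  read b, top X: go to s0, push XX → (s0, bb, XXXXXA#)
  read b, top X: go to s0, push XX → (s0, b, XXXXXXA#)
  read b, top X: go to s0, push XX → (s0, ε, XXXXXXXA#)
All input consumed; state s0 ∈ F.

Accept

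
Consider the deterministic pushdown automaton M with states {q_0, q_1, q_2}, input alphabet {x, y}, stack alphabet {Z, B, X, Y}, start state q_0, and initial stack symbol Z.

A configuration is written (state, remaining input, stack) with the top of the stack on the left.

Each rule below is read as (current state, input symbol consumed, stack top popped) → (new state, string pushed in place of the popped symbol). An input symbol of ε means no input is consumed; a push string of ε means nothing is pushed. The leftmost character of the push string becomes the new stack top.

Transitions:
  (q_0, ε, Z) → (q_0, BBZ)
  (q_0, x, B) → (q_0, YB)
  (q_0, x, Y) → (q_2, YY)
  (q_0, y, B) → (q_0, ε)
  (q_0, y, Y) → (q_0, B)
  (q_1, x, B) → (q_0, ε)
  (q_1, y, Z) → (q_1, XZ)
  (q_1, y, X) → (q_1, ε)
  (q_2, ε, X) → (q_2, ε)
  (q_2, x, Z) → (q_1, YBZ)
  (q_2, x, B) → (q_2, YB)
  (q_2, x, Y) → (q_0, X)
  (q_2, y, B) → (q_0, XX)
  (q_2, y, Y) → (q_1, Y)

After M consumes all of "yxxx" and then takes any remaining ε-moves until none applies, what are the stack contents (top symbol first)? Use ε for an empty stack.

XYBZ

(q_0, yxxx, Z)
  ε-move, top Z: go to q_0, push BBZ → (q_0, yxxx, BBZ)
  read y, top B: go to q_0, push ε → (q_0, xxx, BZ)
  read x, top B: go to q_0, push YB → (q_0, xx, YBZ)
  read x, top Y: go to q_2, push YY → (q_2, x, YYBZ)
  read x, top Y: go to q_0, push X → (q_0, ε, XYBZ)
All input consumed in state q_0 with stack XYBZ.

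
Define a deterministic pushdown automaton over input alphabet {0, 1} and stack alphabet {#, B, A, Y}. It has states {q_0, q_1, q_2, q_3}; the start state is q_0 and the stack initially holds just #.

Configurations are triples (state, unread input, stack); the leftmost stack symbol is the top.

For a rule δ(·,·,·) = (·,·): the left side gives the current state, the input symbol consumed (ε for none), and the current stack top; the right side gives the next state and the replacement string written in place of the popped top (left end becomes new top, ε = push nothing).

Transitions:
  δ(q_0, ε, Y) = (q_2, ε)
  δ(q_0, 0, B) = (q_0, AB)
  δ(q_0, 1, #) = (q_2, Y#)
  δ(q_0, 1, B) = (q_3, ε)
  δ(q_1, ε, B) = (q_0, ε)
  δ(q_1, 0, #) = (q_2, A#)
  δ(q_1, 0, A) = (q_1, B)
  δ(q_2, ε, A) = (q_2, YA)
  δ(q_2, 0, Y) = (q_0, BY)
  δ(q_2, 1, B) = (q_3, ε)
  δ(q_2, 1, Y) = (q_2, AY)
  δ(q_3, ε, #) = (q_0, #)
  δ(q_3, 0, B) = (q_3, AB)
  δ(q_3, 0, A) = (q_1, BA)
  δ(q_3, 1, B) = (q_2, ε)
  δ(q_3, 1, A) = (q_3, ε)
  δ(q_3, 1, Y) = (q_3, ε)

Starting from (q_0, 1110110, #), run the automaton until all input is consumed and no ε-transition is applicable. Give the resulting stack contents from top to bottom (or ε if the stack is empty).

AYAY#

(q_0, 1110110, #) ⊢ (q_2, 110110, Y#) ⊢ (q_2, 10110, AY#) ⊢ (q_2, 10110, YAY#) ⊢ (q_2, 0110, AYAY#) ⊢ (q_2, 0110, YAYAY#) ⊢ (q_0, 110, BYAYAY#) ⊢ (q_3, 10, YAYAY#) ⊢ (q_3, 0, AYAY#) ⊢ (q_1, ε, BAYAY#) ⊢ (q_0, ε, AYAY#)
All input consumed in state q_0 with stack AYAY#.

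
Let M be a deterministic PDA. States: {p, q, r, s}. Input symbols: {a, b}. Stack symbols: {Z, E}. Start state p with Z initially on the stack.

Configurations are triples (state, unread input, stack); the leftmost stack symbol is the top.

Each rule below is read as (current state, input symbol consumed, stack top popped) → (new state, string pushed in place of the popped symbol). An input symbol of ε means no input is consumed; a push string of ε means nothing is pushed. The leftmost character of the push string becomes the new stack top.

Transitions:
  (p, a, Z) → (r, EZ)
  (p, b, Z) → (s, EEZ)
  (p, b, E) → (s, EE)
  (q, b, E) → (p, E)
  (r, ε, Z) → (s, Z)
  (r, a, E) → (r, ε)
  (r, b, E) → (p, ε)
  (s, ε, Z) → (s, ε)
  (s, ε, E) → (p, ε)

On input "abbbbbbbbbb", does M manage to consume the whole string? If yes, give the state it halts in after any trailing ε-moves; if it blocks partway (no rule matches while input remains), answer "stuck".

p

(p, abbbbbbbbbb, Z)
  read a, top Z: go to r, push EZ → (r, bbbbbbbbbb, EZ)
  read b, top E: go to p, push ε → (p, bbbbbbbbb, Z)
  read b, top Z: go to s, push EEZ → (s, bbbbbbbb, EEZ)
  ε-move, top E: go to p, push ε → (p, bbbbbbbb, EZ)
  read b, top E: go to s, push EE → (s, bbbbbbb, EEZ)
  ε-move, top E: go to p, push ε → (p, bbbbbbb, EZ)
  read b, top E: go to s, push EE → (s, bbbbbb, EEZ)
  ε-move, top E: go to p, push ε → (p, bbbbbb, EZ)
  read b, top E: go to s, push EE → (s, bbbbb, EEZ)
  ε-move, top E: go to p, push ε → (p, bbbbb, EZ)
  read b, top E: go to s, push EE → (s, bbbb, EEZ)
  ε-move, top E: go to p, push ε → (p, bbbb, EZ)
  read b, top E: go to s, push EE → (s, bbb, EEZ)
  ε-move, top E: go to p, push ε → (p, bbb, EZ)
  read b, top E: go to s, push EE → (s, bb, EEZ)
  ε-move, top E: go to p, push ε → (p, bb, EZ)
  read b, top E: go to s, push EE → (s, b, EEZ)
  ε-move, top E: go to p, push ε → (p, b, EZ)
  read b, top E: go to s, push EE → (s, ε, EEZ)
  ε-move, top E: go to p, push ε → (p, ε, EZ)
All input consumed; M is in state p.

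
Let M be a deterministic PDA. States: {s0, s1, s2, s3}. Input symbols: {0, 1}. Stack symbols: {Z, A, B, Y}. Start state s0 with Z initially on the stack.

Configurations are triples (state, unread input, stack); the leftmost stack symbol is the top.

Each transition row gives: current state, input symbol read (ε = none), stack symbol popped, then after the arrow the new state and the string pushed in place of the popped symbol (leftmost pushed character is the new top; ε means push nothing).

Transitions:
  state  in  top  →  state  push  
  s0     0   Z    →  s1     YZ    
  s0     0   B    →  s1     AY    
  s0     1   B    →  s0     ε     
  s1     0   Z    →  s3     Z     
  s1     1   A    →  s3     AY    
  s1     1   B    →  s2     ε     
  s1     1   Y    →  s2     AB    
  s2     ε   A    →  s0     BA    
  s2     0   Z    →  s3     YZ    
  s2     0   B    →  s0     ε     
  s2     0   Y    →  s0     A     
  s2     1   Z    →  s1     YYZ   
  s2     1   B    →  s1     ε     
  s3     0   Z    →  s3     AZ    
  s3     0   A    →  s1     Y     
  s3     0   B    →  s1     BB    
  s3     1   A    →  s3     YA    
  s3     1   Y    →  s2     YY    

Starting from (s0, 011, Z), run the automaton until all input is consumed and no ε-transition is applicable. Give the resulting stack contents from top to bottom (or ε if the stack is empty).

(s0, 011, Z)
  read 0, top Z: go to s1, push YZ → (s1, 11, YZ)
  read 1, top Y: go to s2, push AB → (s2, 1, ABZ)
  ε-move, top A: go to s0, push BA → (s0, 1, BABZ)
  read 1, top B: go to s0, push ε → (s0, ε, ABZ)
All input consumed in state s0 with stack ABZ.

ABZ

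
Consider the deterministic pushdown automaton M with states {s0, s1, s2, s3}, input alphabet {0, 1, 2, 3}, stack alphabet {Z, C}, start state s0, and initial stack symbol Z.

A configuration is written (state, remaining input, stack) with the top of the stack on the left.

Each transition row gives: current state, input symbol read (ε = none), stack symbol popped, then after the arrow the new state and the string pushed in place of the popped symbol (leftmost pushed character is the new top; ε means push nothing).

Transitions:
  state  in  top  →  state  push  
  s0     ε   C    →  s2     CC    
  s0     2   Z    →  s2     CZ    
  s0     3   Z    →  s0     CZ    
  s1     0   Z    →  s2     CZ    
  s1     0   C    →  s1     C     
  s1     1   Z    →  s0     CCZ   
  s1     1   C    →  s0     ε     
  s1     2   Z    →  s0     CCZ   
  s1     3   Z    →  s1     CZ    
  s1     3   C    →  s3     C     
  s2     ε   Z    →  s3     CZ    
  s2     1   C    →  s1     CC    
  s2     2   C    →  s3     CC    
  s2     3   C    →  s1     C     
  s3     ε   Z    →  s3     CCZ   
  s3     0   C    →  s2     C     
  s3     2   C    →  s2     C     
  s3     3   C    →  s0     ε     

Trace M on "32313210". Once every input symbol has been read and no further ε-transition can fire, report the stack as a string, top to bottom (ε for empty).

CCCCCZ

(s0, 32313210, Z)
  read 3, top Z: go to s0, push CZ → (s0, 2313210, CZ)
  ε-move, top C: go to s2, push CC → (s2, 2313210, CCZ)
  read 2, top C: go to s3, push CC → (s3, 313210, CCCZ)
  read 3, top C: go to s0, push ε → (s0, 13210, CCZ)
  ε-move, top C: go to s2, push CC → (s2, 13210, CCCZ)
  read 1, top C: go to s1, push CC → (s1, 3210, CCCCZ)
  read 3, top C: go to s3, push C → (s3, 210, CCCCZ)
  read 2, top C: go to s2, push C → (s2, 10, CCCCZ)
  read 1, top C: go to s1, push CC → (s1, 0, CCCCCZ)
  read 0, top C: go to s1, push C → (s1, ε, CCCCCZ)
All input consumed in state s1 with stack CCCCCZ.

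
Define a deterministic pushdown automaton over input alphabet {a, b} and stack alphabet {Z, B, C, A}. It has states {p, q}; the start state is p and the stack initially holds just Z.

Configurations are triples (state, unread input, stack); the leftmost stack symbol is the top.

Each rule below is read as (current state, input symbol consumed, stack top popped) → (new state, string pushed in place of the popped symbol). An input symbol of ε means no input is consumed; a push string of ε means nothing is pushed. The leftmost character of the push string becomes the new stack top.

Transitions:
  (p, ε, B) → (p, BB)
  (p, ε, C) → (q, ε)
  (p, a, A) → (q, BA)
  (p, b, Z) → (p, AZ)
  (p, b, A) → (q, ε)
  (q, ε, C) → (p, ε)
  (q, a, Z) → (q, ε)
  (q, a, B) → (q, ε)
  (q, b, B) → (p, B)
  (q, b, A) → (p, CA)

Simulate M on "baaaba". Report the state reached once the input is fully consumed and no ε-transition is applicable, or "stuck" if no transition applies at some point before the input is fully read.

stuck

(p, baaaba, Z) ⊢ (p, aaaba, AZ) ⊢ (q, aaba, BAZ) ⊢ (q, aba, AZ)
No transition for (q, a, top A); M blocks with input aba remaining.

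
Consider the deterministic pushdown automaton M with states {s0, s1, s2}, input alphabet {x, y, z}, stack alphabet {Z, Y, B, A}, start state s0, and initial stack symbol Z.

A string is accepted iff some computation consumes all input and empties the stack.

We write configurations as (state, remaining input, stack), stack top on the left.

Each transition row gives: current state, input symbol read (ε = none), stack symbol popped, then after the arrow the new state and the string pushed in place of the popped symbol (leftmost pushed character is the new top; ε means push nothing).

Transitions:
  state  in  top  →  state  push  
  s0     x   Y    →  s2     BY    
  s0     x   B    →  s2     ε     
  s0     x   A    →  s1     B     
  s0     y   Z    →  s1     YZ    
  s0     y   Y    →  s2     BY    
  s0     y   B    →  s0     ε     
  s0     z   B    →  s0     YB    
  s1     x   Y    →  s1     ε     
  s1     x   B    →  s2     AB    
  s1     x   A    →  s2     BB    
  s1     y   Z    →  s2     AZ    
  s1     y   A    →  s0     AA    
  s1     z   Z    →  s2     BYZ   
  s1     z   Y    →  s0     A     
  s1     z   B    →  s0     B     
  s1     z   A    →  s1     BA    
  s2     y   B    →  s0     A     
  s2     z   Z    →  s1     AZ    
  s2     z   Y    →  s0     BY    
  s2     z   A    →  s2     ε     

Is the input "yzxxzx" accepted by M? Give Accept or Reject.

Reject

(s0, yzxxzx, Z)
  read y, top Z: go to s1, push YZ → (s1, zxxzx, YZ)
  read z, top Y: go to s0, push A → (s0, xxzx, AZ)
  read x, top A: go to s1, push B → (s1, xzx, BZ)
  read x, top B: go to s2, push AB → (s2, zx, ABZ)
  read z, top A: go to s2, push ε → (s2, x, BZ)
No transition applies at (s2, x, BZ); input not fully consumed.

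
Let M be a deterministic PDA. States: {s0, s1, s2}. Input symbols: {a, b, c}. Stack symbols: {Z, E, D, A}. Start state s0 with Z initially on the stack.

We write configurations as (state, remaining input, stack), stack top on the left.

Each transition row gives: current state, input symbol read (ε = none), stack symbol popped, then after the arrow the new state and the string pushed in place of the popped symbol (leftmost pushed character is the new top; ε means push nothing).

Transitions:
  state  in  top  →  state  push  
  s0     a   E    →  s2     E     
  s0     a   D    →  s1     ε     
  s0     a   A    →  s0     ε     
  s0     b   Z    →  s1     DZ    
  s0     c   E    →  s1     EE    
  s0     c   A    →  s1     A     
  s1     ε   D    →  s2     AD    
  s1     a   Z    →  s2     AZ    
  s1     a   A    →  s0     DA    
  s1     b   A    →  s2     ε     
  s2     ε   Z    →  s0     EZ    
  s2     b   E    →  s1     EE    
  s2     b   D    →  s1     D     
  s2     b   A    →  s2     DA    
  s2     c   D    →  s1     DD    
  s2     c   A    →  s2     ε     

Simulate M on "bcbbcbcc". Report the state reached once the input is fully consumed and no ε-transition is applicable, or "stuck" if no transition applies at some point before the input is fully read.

s2

(s0, bcbbcbcc, Z)
  read b, top Z: go to s1, push DZ → (s1, cbbcbcc, DZ)
  ε-move, top D: go to s2, push AD → (s2, cbbcbcc, ADZ)
  read c, top A: go to s2, push ε → (s2, bbcbcc, DZ)
  read b, top D: go to s1, push D → (s1, bcbcc, DZ)
  ε-move, top D: go to s2, push AD → (s2, bcbcc, ADZ)
  read b, top A: go to s2, push DA → (s2, cbcc, DADZ)
  read c, top D: go to s1, push DD → (s1, bcc, DDADZ)
  ε-move, top D: go to s2, push AD → (s2, bcc, ADDADZ)
  read b, top A: go to s2, push DA → (s2, cc, DADDADZ)
  read c, top D: go to s1, push DD → (s1, c, DDADDADZ)
  ε-move, top D: go to s2, push AD → (s2, c, ADDADDADZ)
  read c, top A: go to s2, push ε → (s2, ε, DDADDADZ)
All input consumed; M is in state s2.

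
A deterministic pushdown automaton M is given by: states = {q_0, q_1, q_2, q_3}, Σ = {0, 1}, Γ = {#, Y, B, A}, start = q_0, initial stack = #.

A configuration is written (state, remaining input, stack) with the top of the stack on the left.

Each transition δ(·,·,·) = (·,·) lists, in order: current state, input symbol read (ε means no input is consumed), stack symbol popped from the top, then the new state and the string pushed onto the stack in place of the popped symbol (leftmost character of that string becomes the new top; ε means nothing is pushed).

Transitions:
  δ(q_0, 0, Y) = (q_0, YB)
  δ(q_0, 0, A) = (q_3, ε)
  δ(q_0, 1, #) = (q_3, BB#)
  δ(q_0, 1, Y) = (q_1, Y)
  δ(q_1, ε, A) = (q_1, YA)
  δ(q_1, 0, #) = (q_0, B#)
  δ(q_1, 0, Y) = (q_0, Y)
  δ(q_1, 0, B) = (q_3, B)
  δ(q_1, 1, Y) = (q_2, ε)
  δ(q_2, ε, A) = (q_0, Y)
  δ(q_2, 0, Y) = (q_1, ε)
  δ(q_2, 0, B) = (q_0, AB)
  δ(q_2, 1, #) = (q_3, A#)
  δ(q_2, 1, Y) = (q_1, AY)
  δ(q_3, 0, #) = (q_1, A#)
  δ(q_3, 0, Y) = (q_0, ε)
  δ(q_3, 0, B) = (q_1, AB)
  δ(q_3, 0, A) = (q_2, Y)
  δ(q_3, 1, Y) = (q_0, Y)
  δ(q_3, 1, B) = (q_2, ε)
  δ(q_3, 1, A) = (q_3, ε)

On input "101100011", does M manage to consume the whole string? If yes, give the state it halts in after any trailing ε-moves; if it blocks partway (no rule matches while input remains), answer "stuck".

q_2

(q_0, 101100011, #) ⊢ (q_3, 01100011, BB#) ⊢ (q_1, 1100011, ABB#) ⊢ (q_1, 1100011, YABB#) ⊢ (q_2, 100011, ABB#) ⊢ (q_0, 100011, YBB#) ⊢ (q_1, 00011, YBB#) ⊢ (q_0, 0011, YBB#) ⊢ (q_0, 011, YBBB#) ⊢ (q_0, 11, YBBBB#) ⊢ (q_1, 1, YBBBB#) ⊢ (q_2, ε, BBBB#)
All input consumed; M is in state q_2.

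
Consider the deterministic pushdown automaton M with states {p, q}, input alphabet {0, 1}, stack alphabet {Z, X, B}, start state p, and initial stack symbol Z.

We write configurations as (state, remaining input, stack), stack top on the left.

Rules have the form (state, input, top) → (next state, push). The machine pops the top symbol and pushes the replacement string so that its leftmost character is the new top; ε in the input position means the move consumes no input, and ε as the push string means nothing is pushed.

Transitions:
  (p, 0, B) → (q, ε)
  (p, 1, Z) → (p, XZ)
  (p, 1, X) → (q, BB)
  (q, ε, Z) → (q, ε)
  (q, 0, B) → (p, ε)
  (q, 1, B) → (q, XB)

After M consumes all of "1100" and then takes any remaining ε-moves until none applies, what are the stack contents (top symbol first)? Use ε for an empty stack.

ε

(p, 1100, Z)
  read 1, top Z: go to p, push XZ → (p, 100, XZ)
  read 1, top X: go to q, push BB → (q, 00, BBZ)
  read 0, top B: go to p, push ε → (p, 0, BZ)
  read 0, top B: go to q, push ε → (q, ε, Z)
  ε-move, top Z: go to q, push ε → (q, ε, ε)
All input consumed in state q with stack ε.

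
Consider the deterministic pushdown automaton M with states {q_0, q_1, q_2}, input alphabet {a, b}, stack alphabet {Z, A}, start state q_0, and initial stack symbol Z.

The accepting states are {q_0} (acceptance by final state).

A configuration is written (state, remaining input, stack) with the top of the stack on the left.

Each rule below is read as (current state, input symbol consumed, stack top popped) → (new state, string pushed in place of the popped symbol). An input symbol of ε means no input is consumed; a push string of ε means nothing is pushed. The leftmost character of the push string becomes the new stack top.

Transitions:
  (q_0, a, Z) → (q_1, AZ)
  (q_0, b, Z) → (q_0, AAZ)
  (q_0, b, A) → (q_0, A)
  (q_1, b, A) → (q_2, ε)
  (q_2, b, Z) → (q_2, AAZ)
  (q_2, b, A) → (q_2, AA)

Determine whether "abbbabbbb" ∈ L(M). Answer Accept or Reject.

Reject

(q_0, abbbabbbb, Z)
  read a, top Z: go to q_1, push AZ → (q_1, bbbabbbb, AZ)
  read b, top A: go to q_2, push ε → (q_2, bbabbbb, Z)
  read b, top Z: go to q_2, push AAZ → (q_2, babbbb, AAZ)
  read b, top A: go to q_2, push AA → (q_2, abbbb, AAAZ)
No transition applies at (q_2, abbbb, AAAZ); input not fully consumed.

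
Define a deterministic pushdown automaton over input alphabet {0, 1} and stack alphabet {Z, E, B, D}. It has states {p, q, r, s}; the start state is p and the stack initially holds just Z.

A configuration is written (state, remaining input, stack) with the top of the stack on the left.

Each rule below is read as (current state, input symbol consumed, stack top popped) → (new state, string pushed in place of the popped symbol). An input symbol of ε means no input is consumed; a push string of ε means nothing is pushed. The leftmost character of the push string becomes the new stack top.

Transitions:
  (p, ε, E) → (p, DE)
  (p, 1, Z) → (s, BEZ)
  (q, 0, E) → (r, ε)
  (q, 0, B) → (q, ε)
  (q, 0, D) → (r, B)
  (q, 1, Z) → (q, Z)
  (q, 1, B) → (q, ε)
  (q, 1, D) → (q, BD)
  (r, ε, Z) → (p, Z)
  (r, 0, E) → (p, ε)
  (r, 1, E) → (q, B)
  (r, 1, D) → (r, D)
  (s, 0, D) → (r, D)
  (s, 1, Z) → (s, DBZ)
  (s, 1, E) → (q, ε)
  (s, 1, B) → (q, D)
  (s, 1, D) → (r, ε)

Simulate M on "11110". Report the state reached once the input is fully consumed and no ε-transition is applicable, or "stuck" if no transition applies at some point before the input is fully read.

(p, 11110, Z)
  read 1, top Z: go to s, push BEZ → (s, 1110, BEZ)
  read 1, top B: go to q, push D → (q, 110, DEZ)
  read 1, top D: go to q, push BD → (q, 10, BDEZ)
  read 1, top B: go to q, push ε → (q, 0, DEZ)
  read 0, top D: go to r, push B → (r, ε, BEZ)
All input consumed; M is in state r.

r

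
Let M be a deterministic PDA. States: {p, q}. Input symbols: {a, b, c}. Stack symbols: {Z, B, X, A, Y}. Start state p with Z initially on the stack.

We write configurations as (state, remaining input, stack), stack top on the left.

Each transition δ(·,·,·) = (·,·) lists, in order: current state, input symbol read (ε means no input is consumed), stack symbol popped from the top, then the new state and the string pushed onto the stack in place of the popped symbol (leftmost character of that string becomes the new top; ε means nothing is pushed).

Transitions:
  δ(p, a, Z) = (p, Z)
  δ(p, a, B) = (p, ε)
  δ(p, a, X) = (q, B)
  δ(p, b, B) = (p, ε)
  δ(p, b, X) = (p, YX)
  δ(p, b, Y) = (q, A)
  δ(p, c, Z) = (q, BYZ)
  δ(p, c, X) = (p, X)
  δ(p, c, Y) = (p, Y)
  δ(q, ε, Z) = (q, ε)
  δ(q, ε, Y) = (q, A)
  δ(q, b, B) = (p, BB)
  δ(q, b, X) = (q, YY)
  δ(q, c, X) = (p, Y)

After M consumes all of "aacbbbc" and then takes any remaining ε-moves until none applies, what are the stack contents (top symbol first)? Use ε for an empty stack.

YZ

(p, aacbbbc, Z)
  read a, top Z: go to p, push Z → (p, acbbbc, Z)
  read a, top Z: go to p, push Z → (p, cbbbc, Z)
  read c, top Z: go to q, push BYZ → (q, bbbc, BYZ)
  read b, top B: go to p, push BB → (p, bbc, BBYZ)
  read b, top B: go to p, push ε → (p, bc, BYZ)
  read b, top B: go to p, push ε → (p, c, YZ)
  read c, top Y: go to p, push Y → (p, ε, YZ)
All input consumed in state p with stack YZ.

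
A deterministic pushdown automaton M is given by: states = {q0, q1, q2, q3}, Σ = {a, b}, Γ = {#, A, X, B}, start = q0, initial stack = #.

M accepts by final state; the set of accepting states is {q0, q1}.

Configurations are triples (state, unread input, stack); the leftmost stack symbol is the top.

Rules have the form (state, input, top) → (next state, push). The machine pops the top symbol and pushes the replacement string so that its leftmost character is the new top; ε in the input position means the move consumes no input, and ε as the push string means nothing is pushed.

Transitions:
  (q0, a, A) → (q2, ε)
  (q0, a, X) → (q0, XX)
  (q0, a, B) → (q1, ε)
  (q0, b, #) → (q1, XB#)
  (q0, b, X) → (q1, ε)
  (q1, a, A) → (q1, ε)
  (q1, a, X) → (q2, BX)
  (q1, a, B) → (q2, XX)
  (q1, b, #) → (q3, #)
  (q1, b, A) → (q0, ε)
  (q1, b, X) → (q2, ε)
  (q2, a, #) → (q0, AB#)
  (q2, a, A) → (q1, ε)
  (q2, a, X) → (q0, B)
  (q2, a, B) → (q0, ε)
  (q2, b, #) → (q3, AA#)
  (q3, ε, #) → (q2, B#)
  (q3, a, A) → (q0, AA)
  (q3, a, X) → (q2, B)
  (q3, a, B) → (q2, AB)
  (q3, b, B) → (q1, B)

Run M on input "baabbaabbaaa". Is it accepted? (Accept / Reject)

Reject

(q0, baabbaabbaaa, #)
  read b, top #: go to q1, push XB# → (q1, aabbaabbaaa, XB#)
  read a, top X: go to q2, push BX → (q2, abbaabbaaa, BXB#)
  read a, top B: go to q0, push ε → (q0, bbaabbaaa, XB#)
  read b, top X: go to q1, push ε → (q1, baabbaaa, B#)
No transition applies at (q1, baabbaaa, B#); input not fully consumed.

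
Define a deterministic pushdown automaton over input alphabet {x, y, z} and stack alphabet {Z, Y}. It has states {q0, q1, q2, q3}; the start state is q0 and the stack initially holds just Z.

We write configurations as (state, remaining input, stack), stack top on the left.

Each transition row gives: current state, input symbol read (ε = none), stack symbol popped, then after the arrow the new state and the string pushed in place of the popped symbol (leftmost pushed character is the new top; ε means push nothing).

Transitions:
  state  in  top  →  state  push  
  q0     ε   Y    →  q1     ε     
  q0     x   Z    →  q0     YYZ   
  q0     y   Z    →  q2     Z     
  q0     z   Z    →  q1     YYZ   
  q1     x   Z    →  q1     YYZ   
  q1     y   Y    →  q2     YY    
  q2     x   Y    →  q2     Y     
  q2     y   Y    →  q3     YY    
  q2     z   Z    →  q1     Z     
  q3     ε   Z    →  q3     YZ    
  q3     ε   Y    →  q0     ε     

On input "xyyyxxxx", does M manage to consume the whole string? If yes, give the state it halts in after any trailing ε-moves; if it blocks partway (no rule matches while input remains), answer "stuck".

q2

(q0, xyyyxxxx, Z)
  read x, top Z: go to q0, push YYZ → (q0, yyyxxxx, YYZ)
  ε-move, top Y: go to q1, push ε → (q1, yyyxxxx, YZ)
  read y, top Y: go to q2, push YY → (q2, yyxxxx, YYZ)
  read y, top Y: go to q3, push YY → (q3, yxxxx, YYYZ)
  ε-move, top Y: go to q0, push ε → (q0, yxxxx, YYZ)
  ε-move, top Y: go to q1, push ε → (q1, yxxxx, YZ)
  read y, top Y: go to q2, push YY → (q2, xxxx, YYZ)
  read x, top Y: go to q2, push Y → (q2, xxx, YYZ)
  read x, top Y: go to q2, push Y → (q2, xx, YYZ)
  read x, top Y: go to q2, push Y → (q2, x, YYZ)
  read x, top Y: go to q2, push Y → (q2, ε, YYZ)
All input consumed; M is in state q2.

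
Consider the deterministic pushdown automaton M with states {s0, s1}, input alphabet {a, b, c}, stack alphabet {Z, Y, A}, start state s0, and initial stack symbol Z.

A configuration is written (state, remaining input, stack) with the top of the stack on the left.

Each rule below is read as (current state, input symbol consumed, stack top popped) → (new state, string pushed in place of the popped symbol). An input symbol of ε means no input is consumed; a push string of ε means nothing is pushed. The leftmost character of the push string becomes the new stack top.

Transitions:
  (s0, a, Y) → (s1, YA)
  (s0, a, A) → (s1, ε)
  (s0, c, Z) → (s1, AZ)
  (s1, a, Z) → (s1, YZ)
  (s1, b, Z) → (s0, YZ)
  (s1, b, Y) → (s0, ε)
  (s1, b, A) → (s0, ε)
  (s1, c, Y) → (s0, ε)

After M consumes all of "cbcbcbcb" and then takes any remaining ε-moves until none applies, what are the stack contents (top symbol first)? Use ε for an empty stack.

(s0, cbcbcbcb, Z) ⊢ (s1, bcbcbcb, AZ) ⊢ (s0, cbcbcb, Z) ⊢ (s1, bcbcb, AZ) ⊢ (s0, cbcb, Z) ⊢ (s1, bcb, AZ) ⊢ (s0, cb, Z) ⊢ (s1, b, AZ) ⊢ (s0, ε, Z)
All input consumed in state s0 with stack Z.

Z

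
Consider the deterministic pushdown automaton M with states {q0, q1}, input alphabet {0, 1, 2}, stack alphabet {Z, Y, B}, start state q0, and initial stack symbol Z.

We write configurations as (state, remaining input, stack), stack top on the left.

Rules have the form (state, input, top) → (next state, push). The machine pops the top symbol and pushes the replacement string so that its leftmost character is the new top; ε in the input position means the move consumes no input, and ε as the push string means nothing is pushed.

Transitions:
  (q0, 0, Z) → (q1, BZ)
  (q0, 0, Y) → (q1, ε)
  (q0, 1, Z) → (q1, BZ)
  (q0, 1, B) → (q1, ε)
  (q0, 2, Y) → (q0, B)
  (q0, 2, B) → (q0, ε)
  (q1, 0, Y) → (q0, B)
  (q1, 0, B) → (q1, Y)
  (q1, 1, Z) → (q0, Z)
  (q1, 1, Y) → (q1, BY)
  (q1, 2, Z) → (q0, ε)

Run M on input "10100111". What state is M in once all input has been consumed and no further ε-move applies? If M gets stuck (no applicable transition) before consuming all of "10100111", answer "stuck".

(q0, 10100111, Z)
  read 1, top Z: go to q1, push BZ → (q1, 0100111, BZ)
  read 0, top B: go to q1, push Y → (q1, 100111, YZ)
  read 1, top Y: go to q1, push BY → (q1, 00111, BYZ)
  read 0, top B: go to q1, push Y → (q1, 0111, YYZ)
  read 0, top Y: go to q0, push B → (q0, 111, BYZ)
  read 1, top B: go to q1, push ε → (q1, 11, YZ)
  read 1, top Y: go to q1, push BY → (q1, 1, BYZ)
No transition for (q1, 1, top B); M blocks with input 1 remaining.

stuck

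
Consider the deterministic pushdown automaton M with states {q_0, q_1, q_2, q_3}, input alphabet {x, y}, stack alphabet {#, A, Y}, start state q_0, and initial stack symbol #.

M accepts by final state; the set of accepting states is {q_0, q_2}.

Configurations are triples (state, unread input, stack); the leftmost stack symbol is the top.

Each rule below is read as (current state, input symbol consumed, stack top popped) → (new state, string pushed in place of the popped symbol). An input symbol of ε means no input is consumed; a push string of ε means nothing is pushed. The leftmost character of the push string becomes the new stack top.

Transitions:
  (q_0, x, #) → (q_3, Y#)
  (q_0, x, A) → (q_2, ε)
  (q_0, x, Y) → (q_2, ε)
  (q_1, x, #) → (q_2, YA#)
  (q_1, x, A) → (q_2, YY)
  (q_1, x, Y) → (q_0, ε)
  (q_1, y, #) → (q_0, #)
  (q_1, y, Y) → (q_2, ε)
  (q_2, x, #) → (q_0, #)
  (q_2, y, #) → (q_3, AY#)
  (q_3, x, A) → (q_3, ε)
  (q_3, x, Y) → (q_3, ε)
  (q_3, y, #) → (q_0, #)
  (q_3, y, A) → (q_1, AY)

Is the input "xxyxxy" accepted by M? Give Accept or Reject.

(q_0, xxyxxy, #) ⊢ (q_3, xyxxy, Y#) ⊢ (q_3, yxxy, #) ⊢ (q_0, xxy, #) ⊢ (q_3, xy, Y#) ⊢ (q_3, y, #) ⊢ (q_0, ε, #)
All input consumed; state q_0 ∈ F.

Accept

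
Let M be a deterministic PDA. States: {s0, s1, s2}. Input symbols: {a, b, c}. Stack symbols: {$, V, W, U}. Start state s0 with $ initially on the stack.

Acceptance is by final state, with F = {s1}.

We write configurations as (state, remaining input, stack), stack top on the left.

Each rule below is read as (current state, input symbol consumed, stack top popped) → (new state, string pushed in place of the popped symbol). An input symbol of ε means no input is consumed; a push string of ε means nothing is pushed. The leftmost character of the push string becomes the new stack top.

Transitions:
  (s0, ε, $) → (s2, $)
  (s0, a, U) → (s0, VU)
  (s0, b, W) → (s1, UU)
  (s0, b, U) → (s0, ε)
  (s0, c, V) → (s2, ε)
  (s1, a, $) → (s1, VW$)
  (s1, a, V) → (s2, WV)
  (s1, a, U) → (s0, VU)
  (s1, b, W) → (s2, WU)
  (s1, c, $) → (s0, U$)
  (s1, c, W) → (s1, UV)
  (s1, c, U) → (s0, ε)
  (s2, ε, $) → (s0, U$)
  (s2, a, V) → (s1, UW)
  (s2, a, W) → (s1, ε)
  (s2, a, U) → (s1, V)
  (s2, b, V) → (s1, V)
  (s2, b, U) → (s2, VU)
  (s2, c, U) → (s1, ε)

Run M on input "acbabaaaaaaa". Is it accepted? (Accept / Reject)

(s0, acbabaaaaaaa, $)
  ε-move, top $: go to s2, push $ → (s2, acbabaaaaaaa, $)
  ε-move, top $: go to s0, push U$ → (s0, acbabaaaaaaa, U$)
  read a, top U: go to s0, push VU → (s0, cbabaaaaaaa, VU$)
  read c, top V: go to s2, push ε → (s2, babaaaaaaa, U$)
  read b, top U: go to s2, push VU → (s2, abaaaaaaa, VU$)
  read a, top V: go to s1, push UW → (s1, baaaaaaa, UWU$)
No transition applies at (s1, baaaaaaa, UWU$); input not fully consumed.

Reject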